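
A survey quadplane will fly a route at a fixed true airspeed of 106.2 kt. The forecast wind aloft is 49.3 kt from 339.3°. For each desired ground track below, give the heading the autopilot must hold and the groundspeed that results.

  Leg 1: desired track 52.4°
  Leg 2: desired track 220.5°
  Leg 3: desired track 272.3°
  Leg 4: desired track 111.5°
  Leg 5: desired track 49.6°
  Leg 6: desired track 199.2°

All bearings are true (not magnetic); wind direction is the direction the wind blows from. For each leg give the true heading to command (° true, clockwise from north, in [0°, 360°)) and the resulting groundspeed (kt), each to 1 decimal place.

Leg 1: heading=26.0°, groundspeed=80.8 kt
Leg 2: heading=244.5°, groundspeed=120.8 kt
Leg 3: heading=297.6°, groundspeed=76.8 kt
Leg 4: heading=91.4°, groundspeed=132.8 kt
Leg 5: heading=23.7°, groundspeed=78.9 kt
Leg 6: heading=216.5°, groundspeed=139.2 kt

Leg 1: desired track 52.4°; wind correction -26.4° → command heading 26.0°, groundspeed 80.8 kt
Leg 2: desired track 220.5°; wind correction +24.0° → command heading 244.5°, groundspeed 120.8 kt
Leg 3: desired track 272.3°; wind correction +25.3° → command heading 297.6°, groundspeed 76.8 kt
Leg 4: desired track 111.5°; wind correction -20.1° → command heading 91.4°, groundspeed 132.8 kt
Leg 5: desired track 49.6°; wind correction -25.9° → command heading 23.7°, groundspeed 78.9 kt
Leg 6: desired track 199.2°; wind correction +17.3° → command heading 216.5°, groundspeed 139.2 kt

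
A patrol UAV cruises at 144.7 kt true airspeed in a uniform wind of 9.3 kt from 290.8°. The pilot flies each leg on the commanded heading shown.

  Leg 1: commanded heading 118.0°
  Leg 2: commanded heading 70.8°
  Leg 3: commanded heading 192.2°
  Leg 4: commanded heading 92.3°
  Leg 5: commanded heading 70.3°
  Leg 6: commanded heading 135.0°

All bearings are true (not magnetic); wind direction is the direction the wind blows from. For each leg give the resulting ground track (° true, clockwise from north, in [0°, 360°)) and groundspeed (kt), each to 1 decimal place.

Leg 1: heading 118.0°; drift -0.4° → track 117.6°, groundspeed 153.9 kt
Leg 2: heading 70.8°; drift +2.3° → track 73.1°, groundspeed 151.9 kt
Leg 3: heading 192.2°; drift -3.6° → track 188.6°, groundspeed 146.4 kt
Leg 4: heading 92.3°; drift +1.1° → track 93.4°, groundspeed 153.5 kt
Leg 5: heading 70.3°; drift +2.3° → track 72.6°, groundspeed 151.9 kt
Leg 6: heading 135.0°; drift -1.4° → track 133.6°, groundspeed 153.2 kt

Leg 1: track=117.6°, groundspeed=153.9 kt
Leg 2: track=73.1°, groundspeed=151.9 kt
Leg 3: track=188.6°, groundspeed=146.4 kt
Leg 4: track=93.4°, groundspeed=153.5 kt
Leg 5: track=72.6°, groundspeed=151.9 kt
Leg 6: track=133.6°, groundspeed=153.2 kt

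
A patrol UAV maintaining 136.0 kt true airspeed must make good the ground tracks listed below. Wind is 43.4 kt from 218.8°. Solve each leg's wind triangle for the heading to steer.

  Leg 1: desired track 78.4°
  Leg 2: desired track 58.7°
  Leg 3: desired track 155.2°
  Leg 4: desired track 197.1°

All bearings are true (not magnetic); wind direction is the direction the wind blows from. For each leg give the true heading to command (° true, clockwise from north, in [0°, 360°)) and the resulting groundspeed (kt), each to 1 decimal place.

Leg 1: heading=90.1°, groundspeed=166.6 kt
Leg 2: heading=64.9°, groundspeed=176.0 kt
Leg 3: heading=171.8°, groundspeed=111.0 kt
Leg 4: heading=203.9°, groundspeed=94.7 kt

Leg 1: desired track 78.4°; wind correction +11.7° → command heading 90.1°, groundspeed 166.6 kt
Leg 2: desired track 58.7°; wind correction +6.2° → command heading 64.9°, groundspeed 176.0 kt
Leg 3: desired track 155.2°; wind correction +16.6° → command heading 171.8°, groundspeed 111.0 kt
Leg 4: desired track 197.1°; wind correction +6.8° → command heading 203.9°, groundspeed 94.7 kt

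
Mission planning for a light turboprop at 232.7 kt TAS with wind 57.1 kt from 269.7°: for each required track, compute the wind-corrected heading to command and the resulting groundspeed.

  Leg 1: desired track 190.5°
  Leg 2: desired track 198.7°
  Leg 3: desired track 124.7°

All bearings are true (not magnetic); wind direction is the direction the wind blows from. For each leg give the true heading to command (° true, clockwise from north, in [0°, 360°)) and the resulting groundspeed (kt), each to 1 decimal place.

Leg 1: desired track 190.5°; wind correction +13.9° → command heading 204.4°, groundspeed 215.1 kt
Leg 2: desired track 198.7°; wind correction +13.4° → command heading 212.1°, groundspeed 207.8 kt
Leg 3: desired track 124.7°; wind correction +8.1° → command heading 132.8°, groundspeed 277.2 kt

Leg 1: heading=204.4°, groundspeed=215.1 kt
Leg 2: heading=212.1°, groundspeed=207.8 kt
Leg 3: heading=132.8°, groundspeed=277.2 kt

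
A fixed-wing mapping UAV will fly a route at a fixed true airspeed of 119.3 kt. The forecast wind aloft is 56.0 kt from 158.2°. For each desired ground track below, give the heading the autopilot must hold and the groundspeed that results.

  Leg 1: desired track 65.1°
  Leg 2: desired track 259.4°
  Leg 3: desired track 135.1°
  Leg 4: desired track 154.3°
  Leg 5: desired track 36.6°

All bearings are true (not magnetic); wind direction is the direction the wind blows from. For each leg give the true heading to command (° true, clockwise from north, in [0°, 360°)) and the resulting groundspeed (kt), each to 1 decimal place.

Leg 1: desired track 65.1°; wind correction +28.0° → command heading 93.1°, groundspeed 108.4 kt
Leg 2: desired track 259.4°; wind correction -27.4° → command heading 232.0°, groundspeed 116.8 kt
Leg 3: desired track 135.1°; wind correction +10.6° → command heading 145.7°, groundspeed 65.7 kt
Leg 4: desired track 154.3°; wind correction +1.8° → command heading 156.1°, groundspeed 63.4 kt
Leg 5: desired track 36.6°; wind correction +23.6° → command heading 60.2°, groundspeed 138.7 kt

Leg 1: heading=93.1°, groundspeed=108.4 kt
Leg 2: heading=232.0°, groundspeed=116.8 kt
Leg 3: heading=145.7°, groundspeed=65.7 kt
Leg 4: heading=156.1°, groundspeed=63.4 kt
Leg 5: heading=60.2°, groundspeed=138.7 kt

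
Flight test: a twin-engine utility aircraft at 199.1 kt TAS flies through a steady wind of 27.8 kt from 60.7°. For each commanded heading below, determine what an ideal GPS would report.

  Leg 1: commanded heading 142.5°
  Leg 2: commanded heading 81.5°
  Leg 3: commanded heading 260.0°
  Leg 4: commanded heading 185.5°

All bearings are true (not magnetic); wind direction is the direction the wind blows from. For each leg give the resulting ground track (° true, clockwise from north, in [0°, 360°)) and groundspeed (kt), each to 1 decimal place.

Leg 1: heading 142.5°; drift +8.0° → track 150.5°, groundspeed 197.1 kt
Leg 2: heading 81.5°; drift +3.3° → track 84.8°, groundspeed 173.4 kt
Leg 3: heading 260.0°; drift -2.3° → track 257.7°, groundspeed 225.5 kt
Leg 4: heading 185.5°; drift +6.1° → track 191.6°, groundspeed 216.2 kt

Leg 1: track=150.5°, groundspeed=197.1 kt
Leg 2: track=84.8°, groundspeed=173.4 kt
Leg 3: track=257.7°, groundspeed=225.5 kt
Leg 4: track=191.6°, groundspeed=216.2 kt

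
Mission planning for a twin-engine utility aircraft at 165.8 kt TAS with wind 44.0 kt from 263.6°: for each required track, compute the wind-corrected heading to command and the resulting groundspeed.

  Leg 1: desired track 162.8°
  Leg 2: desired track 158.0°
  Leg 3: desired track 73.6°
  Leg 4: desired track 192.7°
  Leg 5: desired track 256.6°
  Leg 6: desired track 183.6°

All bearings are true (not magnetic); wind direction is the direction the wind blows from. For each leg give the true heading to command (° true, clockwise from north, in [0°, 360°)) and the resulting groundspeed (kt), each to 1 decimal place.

Leg 1: desired track 162.8°; wind correction +15.1° → command heading 177.9°, groundspeed 168.3 kt
Leg 2: desired track 158.0°; wind correction +14.8° → command heading 172.8°, groundspeed 172.1 kt
Leg 3: desired track 73.6°; wind correction -2.6° → command heading 71.0°, groundspeed 209.0 kt
Leg 4: desired track 192.7°; wind correction +14.5° → command heading 207.2°, groundspeed 146.1 kt
Leg 5: desired track 256.6°; wind correction +1.9° → command heading 258.5°, groundspeed 122.0 kt
Leg 6: desired track 183.6°; wind correction +15.2° → command heading 198.8°, groundspeed 152.4 kt

Leg 1: heading=177.9°, groundspeed=168.3 kt
Leg 2: heading=172.8°, groundspeed=172.1 kt
Leg 3: heading=71.0°, groundspeed=209.0 kt
Leg 4: heading=207.2°, groundspeed=146.1 kt
Leg 5: heading=258.5°, groundspeed=122.0 kt
Leg 6: heading=198.8°, groundspeed=152.4 kt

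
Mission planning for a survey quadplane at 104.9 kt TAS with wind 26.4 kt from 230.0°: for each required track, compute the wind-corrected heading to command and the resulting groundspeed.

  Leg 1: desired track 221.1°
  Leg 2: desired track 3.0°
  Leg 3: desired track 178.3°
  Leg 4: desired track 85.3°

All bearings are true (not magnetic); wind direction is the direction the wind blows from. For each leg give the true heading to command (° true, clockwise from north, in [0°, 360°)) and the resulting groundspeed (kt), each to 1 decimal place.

Leg 1: heading=223.3°, groundspeed=78.7 kt
Leg 2: heading=352.4°, groundspeed=121.1 kt
Leg 3: heading=189.7°, groundspeed=86.5 kt
Leg 4: heading=93.7°, groundspeed=125.3 kt

Leg 1: desired track 221.1°; wind correction +2.2° → command heading 223.3°, groundspeed 78.7 kt
Leg 2: desired track 3.0°; wind correction -10.6° → command heading 352.4°, groundspeed 121.1 kt
Leg 3: desired track 178.3°; wind correction +11.4° → command heading 189.7°, groundspeed 86.5 kt
Leg 4: desired track 85.3°; wind correction +8.4° → command heading 93.7°, groundspeed 125.3 kt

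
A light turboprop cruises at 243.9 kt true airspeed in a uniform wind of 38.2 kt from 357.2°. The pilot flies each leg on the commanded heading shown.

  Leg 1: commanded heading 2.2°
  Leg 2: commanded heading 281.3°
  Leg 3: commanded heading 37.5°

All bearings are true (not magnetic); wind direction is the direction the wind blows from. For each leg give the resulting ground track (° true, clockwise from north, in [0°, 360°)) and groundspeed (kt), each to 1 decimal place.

Leg 1: track=3.1°, groundspeed=205.9 kt
Leg 2: track=272.3°, groundspeed=237.5 kt
Leg 3: track=44.1°, groundspeed=216.2 kt

Leg 1: heading 2.2°; drift +0.9° → track 3.1°, groundspeed 205.9 kt
Leg 2: heading 281.3°; drift -9.0° → track 272.3°, groundspeed 237.5 kt
Leg 3: heading 37.5°; drift +6.6° → track 44.1°, groundspeed 216.2 kt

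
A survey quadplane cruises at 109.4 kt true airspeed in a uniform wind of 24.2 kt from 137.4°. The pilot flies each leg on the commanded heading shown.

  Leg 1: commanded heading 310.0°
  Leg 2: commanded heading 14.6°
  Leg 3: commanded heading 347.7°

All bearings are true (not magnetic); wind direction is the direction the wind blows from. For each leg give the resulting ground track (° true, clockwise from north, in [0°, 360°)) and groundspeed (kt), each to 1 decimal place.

Leg 1: heading 310.0°; drift +1.3° → track 311.3°, groundspeed 133.4 kt
Leg 2: heading 14.6°; drift -9.4° → track 5.2°, groundspeed 124.2 kt
Leg 3: heading 347.7°; drift -5.4° → track 342.3°, groundspeed 130.9 kt

Leg 1: track=311.3°, groundspeed=133.4 kt
Leg 2: track=5.2°, groundspeed=124.2 kt
Leg 3: track=342.3°, groundspeed=130.9 kt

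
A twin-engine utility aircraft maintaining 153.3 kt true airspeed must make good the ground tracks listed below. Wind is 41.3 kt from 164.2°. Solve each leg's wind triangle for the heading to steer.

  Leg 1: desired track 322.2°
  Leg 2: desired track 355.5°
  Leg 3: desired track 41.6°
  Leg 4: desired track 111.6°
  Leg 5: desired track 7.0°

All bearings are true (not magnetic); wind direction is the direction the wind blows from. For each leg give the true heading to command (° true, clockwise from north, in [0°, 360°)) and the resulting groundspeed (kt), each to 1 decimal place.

Leg 1: heading=316.4°, groundspeed=190.8 kt
Leg 2: heading=358.5°, groundspeed=193.6 kt
Leg 3: heading=54.7°, groundspeed=171.6 kt
Leg 4: heading=124.0°, groundspeed=124.7 kt
Leg 5: heading=13.0°, groundspeed=190.5 kt

Leg 1: desired track 322.2°; wind correction -5.8° → command heading 316.4°, groundspeed 190.8 kt
Leg 2: desired track 355.5°; wind correction +3.0° → command heading 358.5°, groundspeed 193.6 kt
Leg 3: desired track 41.6°; wind correction +13.1° → command heading 54.7°, groundspeed 171.6 kt
Leg 4: desired track 111.6°; wind correction +12.4° → command heading 124.0°, groundspeed 124.7 kt
Leg 5: desired track 7.0°; wind correction +6.0° → command heading 13.0°, groundspeed 190.5 kt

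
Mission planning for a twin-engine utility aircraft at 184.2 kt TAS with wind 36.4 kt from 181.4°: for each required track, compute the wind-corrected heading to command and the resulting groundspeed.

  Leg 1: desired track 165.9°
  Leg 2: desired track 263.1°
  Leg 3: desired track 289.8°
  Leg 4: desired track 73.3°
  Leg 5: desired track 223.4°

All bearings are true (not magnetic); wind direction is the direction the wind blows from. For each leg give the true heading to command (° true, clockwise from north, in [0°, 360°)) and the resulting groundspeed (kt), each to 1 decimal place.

Leg 1: heading=168.9°, groundspeed=148.9 kt
Leg 2: heading=251.8°, groundspeed=175.4 kt
Leg 3: heading=279.0°, groundspeed=192.4 kt
Leg 4: heading=84.1°, groundspeed=192.2 kt
Leg 5: heading=215.8°, groundspeed=155.5 kt

Leg 1: desired track 165.9°; wind correction +3.0° → command heading 168.9°, groundspeed 148.9 kt
Leg 2: desired track 263.1°; wind correction -11.3° → command heading 251.8°, groundspeed 175.4 kt
Leg 3: desired track 289.8°; wind correction -10.8° → command heading 279.0°, groundspeed 192.4 kt
Leg 4: desired track 73.3°; wind correction +10.8° → command heading 84.1°, groundspeed 192.2 kt
Leg 5: desired track 223.4°; wind correction -7.6° → command heading 215.8°, groundspeed 155.5 kt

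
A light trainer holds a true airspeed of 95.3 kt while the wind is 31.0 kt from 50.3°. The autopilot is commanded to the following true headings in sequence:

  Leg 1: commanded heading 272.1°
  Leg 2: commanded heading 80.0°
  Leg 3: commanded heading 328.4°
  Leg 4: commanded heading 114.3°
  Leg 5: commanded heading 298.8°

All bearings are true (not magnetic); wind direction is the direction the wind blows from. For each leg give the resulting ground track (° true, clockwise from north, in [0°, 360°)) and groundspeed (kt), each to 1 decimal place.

Leg 1: heading 272.1°; drift -9.9° → track 262.2°, groundspeed 120.2 kt
Leg 2: heading 80.0°; drift +12.7° → track 92.7°, groundspeed 70.1 kt
Leg 3: heading 328.4°; drift -18.7° → track 309.7°, groundspeed 96.0 kt
Leg 4: heading 114.3°; drift +18.8° → track 133.1°, groundspeed 86.3 kt
Leg 5: heading 298.8°; drift -15.1° → track 283.7°, groundspeed 110.5 kt

Leg 1: track=262.2°, groundspeed=120.2 kt
Leg 2: track=92.7°, groundspeed=70.1 kt
Leg 3: track=309.7°, groundspeed=96.0 kt
Leg 4: track=133.1°, groundspeed=86.3 kt
Leg 5: track=283.7°, groundspeed=110.5 kt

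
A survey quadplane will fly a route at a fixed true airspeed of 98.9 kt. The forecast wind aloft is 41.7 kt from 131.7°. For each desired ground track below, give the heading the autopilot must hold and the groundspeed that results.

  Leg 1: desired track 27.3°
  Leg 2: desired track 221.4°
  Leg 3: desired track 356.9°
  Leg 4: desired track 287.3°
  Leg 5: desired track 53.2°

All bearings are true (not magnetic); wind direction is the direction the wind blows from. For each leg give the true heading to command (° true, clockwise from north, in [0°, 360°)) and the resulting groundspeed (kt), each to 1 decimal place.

Leg 1: desired track 27.3°; wind correction +24.1° → command heading 51.4°, groundspeed 100.6 kt
Leg 2: desired track 221.4°; wind correction -24.9° → command heading 196.5°, groundspeed 89.5 kt
Leg 3: desired track 356.9°; wind correction +17.4° → command heading 14.3°, groundspeed 123.8 kt
Leg 4: desired track 287.3°; wind correction -10.0° → command heading 277.3°, groundspeed 135.4 kt
Leg 5: desired track 53.2°; wind correction +24.4° → command heading 77.6°, groundspeed 81.7 kt

Leg 1: heading=51.4°, groundspeed=100.6 kt
Leg 2: heading=196.5°, groundspeed=89.5 kt
Leg 3: heading=14.3°, groundspeed=123.8 kt
Leg 4: heading=277.3°, groundspeed=135.4 kt
Leg 5: heading=77.6°, groundspeed=81.7 kt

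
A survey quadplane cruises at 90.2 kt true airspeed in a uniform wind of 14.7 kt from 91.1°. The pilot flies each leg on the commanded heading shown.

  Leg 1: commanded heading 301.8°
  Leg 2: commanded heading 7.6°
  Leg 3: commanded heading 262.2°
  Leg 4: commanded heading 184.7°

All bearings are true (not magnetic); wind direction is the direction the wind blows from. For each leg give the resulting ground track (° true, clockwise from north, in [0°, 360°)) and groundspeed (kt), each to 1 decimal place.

Leg 1: heading 301.8°; drift -4.2° → track 297.6°, groundspeed 103.1 kt
Leg 2: heading 7.6°; drift -9.4° → track 358.2°, groundspeed 89.7 kt
Leg 3: heading 262.2°; drift +1.2° → track 263.4°, groundspeed 104.7 kt
Leg 4: heading 184.7°; drift +9.1° → track 193.8°, groundspeed 92.3 kt

Leg 1: track=297.6°, groundspeed=103.1 kt
Leg 2: track=358.2°, groundspeed=89.7 kt
Leg 3: track=263.4°, groundspeed=104.7 kt
Leg 4: track=193.8°, groundspeed=92.3 kt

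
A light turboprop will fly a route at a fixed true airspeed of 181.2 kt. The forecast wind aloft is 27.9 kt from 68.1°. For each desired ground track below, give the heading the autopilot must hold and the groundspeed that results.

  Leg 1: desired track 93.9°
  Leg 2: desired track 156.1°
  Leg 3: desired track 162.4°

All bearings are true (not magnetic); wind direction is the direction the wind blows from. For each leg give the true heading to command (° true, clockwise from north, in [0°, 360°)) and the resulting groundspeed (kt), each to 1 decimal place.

Leg 1: heading=90.1°, groundspeed=155.7 kt
Leg 2: heading=147.2°, groundspeed=178.1 kt
Leg 3: heading=153.6°, groundspeed=181.1 kt

Leg 1: desired track 93.9°; wind correction -3.8° → command heading 90.1°, groundspeed 155.7 kt
Leg 2: desired track 156.1°; wind correction -8.9° → command heading 147.2°, groundspeed 178.1 kt
Leg 3: desired track 162.4°; wind correction -8.8° → command heading 153.6°, groundspeed 181.1 kt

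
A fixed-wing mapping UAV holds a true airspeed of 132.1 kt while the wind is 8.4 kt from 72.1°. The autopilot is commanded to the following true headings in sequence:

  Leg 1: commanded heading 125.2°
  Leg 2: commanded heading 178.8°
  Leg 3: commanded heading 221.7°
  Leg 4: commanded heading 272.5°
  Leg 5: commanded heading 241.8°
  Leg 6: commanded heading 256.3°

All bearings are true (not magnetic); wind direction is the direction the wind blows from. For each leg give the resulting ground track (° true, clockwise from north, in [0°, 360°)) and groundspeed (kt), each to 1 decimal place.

Leg 1: heading 125.2°; drift +3.0° → track 128.2°, groundspeed 127.2 kt
Leg 2: heading 178.8°; drift +3.4° → track 182.2°, groundspeed 134.8 kt
Leg 3: heading 221.7°; drift +1.7° → track 223.4°, groundspeed 139.4 kt
Leg 4: heading 272.5°; drift -1.2° → track 271.3°, groundspeed 140.0 kt
Leg 5: heading 241.8°; drift +0.6° → track 242.4°, groundspeed 140.4 kt
Leg 6: heading 256.3°; drift -0.3° → track 256.0°, groundspeed 140.5 kt

Leg 1: track=128.2°, groundspeed=127.2 kt
Leg 2: track=182.2°, groundspeed=134.8 kt
Leg 3: track=223.4°, groundspeed=139.4 kt
Leg 4: track=271.3°, groundspeed=140.0 kt
Leg 5: track=242.4°, groundspeed=140.4 kt
Leg 6: track=256.0°, groundspeed=140.5 kt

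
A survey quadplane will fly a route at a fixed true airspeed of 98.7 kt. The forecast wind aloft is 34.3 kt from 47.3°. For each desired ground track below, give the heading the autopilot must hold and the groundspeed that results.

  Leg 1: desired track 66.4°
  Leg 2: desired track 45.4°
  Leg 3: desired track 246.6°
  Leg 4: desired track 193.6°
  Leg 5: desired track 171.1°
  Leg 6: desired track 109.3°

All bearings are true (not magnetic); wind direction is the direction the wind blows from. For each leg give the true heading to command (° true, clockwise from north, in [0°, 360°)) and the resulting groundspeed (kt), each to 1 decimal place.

Leg 1: desired track 66.4°; wind correction -6.5° → command heading 59.9°, groundspeed 65.6 kt
Leg 2: desired track 45.4°; wind correction +0.7° → command heading 46.1°, groundspeed 64.4 kt
Leg 3: desired track 246.6°; wind correction +6.6° → command heading 253.2°, groundspeed 130.4 kt
Leg 4: desired track 193.6°; wind correction -11.1° → command heading 182.5°, groundspeed 125.4 kt
Leg 5: desired track 171.1°; wind correction -16.8° → command heading 154.3°, groundspeed 113.6 kt
Leg 6: desired track 109.3°; wind correction -17.9° → command heading 91.4°, groundspeed 77.8 kt

Leg 1: heading=59.9°, groundspeed=65.6 kt
Leg 2: heading=46.1°, groundspeed=64.4 kt
Leg 3: heading=253.2°, groundspeed=130.4 kt
Leg 4: heading=182.5°, groundspeed=125.4 kt
Leg 5: heading=154.3°, groundspeed=113.6 kt
Leg 6: heading=91.4°, groundspeed=77.8 kt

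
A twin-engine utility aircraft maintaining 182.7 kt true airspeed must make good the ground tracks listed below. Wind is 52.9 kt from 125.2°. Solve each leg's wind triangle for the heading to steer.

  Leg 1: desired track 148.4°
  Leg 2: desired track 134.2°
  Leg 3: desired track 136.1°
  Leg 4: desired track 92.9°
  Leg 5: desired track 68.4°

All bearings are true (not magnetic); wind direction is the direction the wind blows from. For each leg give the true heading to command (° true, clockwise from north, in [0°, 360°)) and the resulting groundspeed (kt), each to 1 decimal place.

Leg 1: heading=141.9°, groundspeed=132.9 kt
Leg 2: heading=131.6°, groundspeed=130.3 kt
Leg 3: heading=133.0°, groundspeed=130.5 kt
Leg 4: heading=101.8°, groundspeed=135.8 kt
Leg 5: heading=82.4°, groundspeed=148.3 kt

Leg 1: desired track 148.4°; wind correction -6.5° → command heading 141.9°, groundspeed 132.9 kt
Leg 2: desired track 134.2°; wind correction -2.6° → command heading 131.6°, groundspeed 130.3 kt
Leg 3: desired track 136.1°; wind correction -3.1° → command heading 133.0°, groundspeed 130.5 kt
Leg 4: desired track 92.9°; wind correction +8.9° → command heading 101.8°, groundspeed 135.8 kt
Leg 5: desired track 68.4°; wind correction +14.0° → command heading 82.4°, groundspeed 148.3 kt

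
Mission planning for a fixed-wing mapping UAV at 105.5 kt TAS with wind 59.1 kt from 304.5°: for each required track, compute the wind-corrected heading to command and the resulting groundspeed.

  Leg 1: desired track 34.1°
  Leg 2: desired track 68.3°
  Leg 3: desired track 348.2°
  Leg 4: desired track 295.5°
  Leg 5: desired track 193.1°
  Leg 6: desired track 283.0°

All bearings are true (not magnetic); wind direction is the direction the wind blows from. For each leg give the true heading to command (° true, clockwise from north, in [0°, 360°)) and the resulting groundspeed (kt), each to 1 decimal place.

Leg 1: heading=0.0°, groundspeed=87.0 kt
Leg 2: heading=40.6°, groundspeed=126.2 kt
Leg 3: heading=325.4°, groundspeed=54.6 kt
Leg 4: heading=300.5°, groundspeed=46.7 kt
Leg 5: heading=224.5°, groundspeed=111.6 kt
Leg 6: heading=294.8°, groundspeed=48.3 kt

Leg 1: desired track 34.1°; wind correction -34.1° → command heading 0.0°, groundspeed 87.0 kt
Leg 2: desired track 68.3°; wind correction -27.7° → command heading 40.6°, groundspeed 126.2 kt
Leg 3: desired track 348.2°; wind correction -22.8° → command heading 325.4°, groundspeed 54.6 kt
Leg 4: desired track 295.5°; wind correction +5.0° → command heading 300.5°, groundspeed 46.7 kt
Leg 5: desired track 193.1°; wind correction +31.4° → command heading 224.5°, groundspeed 111.6 kt
Leg 6: desired track 283.0°; wind correction +11.8° → command heading 294.8°, groundspeed 48.3 kt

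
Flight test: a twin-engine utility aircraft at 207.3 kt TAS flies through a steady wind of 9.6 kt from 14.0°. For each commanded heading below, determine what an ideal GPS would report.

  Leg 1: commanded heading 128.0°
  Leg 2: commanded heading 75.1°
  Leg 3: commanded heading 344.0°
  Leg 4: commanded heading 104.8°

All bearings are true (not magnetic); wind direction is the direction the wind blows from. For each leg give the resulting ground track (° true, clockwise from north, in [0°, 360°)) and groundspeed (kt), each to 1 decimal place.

Leg 1: track=130.4°, groundspeed=211.4 kt
Leg 2: track=77.5°, groundspeed=202.8 kt
Leg 3: track=342.6°, groundspeed=199.0 kt
Leg 4: track=107.4°, groundspeed=207.7 kt

Leg 1: heading 128.0°; drift +2.4° → track 130.4°, groundspeed 211.4 kt
Leg 2: heading 75.1°; drift +2.4° → track 77.5°, groundspeed 202.8 kt
Leg 3: heading 344.0°; drift -1.4° → track 342.6°, groundspeed 199.0 kt
Leg 4: heading 104.8°; drift +2.6° → track 107.4°, groundspeed 207.7 kt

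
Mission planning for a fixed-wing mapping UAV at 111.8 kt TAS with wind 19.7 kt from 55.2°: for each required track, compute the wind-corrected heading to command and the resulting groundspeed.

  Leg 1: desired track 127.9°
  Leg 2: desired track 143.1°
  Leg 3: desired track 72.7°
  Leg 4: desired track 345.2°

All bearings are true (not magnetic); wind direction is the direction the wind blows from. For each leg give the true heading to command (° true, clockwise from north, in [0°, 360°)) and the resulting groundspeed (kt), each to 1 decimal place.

Leg 1: heading=118.2°, groundspeed=104.3 kt
Leg 2: heading=133.0°, groundspeed=109.3 kt
Leg 3: heading=69.7°, groundspeed=92.9 kt
Leg 4: heading=354.7°, groundspeed=103.5 kt

Leg 1: desired track 127.9°; wind correction -9.7° → command heading 118.2°, groundspeed 104.3 kt
Leg 2: desired track 143.1°; wind correction -10.1° → command heading 133.0°, groundspeed 109.3 kt
Leg 3: desired track 72.7°; wind correction -3.0° → command heading 69.7°, groundspeed 92.9 kt
Leg 4: desired track 345.2°; wind correction +9.5° → command heading 354.7°, groundspeed 103.5 kt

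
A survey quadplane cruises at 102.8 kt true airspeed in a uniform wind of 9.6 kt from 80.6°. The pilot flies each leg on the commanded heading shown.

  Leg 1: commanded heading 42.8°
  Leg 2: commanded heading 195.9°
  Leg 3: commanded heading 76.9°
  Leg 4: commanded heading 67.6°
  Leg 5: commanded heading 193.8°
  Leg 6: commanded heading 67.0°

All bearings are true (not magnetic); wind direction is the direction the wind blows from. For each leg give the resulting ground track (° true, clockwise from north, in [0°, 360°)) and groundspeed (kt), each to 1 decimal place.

Leg 1: track=39.3°, groundspeed=95.4 kt
Leg 2: track=200.5°, groundspeed=107.3 kt
Leg 3: track=76.5°, groundspeed=93.2 kt
Leg 4: track=66.3°, groundspeed=93.5 kt
Leg 5: track=198.5°, groundspeed=106.9 kt
Leg 6: track=65.6°, groundspeed=93.5 kt

Leg 1: heading 42.8°; drift -3.5° → track 39.3°, groundspeed 95.4 kt
Leg 2: heading 195.9°; drift +4.6° → track 200.5°, groundspeed 107.3 kt
Leg 3: heading 76.9°; drift -0.4° → track 76.5°, groundspeed 93.2 kt
Leg 4: heading 67.6°; drift -1.3° → track 66.3°, groundspeed 93.5 kt
Leg 5: heading 193.8°; drift +4.7° → track 198.5°, groundspeed 106.9 kt
Leg 6: heading 67.0°; drift -1.4° → track 65.6°, groundspeed 93.5 kt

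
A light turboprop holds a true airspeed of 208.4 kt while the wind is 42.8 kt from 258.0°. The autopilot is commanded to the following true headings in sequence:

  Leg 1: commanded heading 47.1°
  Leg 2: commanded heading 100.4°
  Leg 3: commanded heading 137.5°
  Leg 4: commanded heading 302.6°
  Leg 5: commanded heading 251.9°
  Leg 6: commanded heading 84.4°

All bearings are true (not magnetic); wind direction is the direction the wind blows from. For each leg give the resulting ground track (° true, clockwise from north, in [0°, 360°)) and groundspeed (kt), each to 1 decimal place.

Leg 1: heading 47.1°; drift +5.1° → track 52.2°, groundspeed 246.1 kt
Leg 2: heading 100.4°; drift -3.8° → track 96.6°, groundspeed 248.5 kt
Leg 3: heading 137.5°; drift -9.1° → track 128.4°, groundspeed 233.1 kt
Leg 4: heading 302.6°; drift +9.6° → track 312.2°, groundspeed 180.4 kt
Leg 5: heading 251.9°; drift -1.6° → track 250.3°, groundspeed 165.9 kt
Leg 6: heading 84.4°; drift -1.1° → track 83.3°, groundspeed 251.0 kt

Leg 1: track=52.2°, groundspeed=246.1 kt
Leg 2: track=96.6°, groundspeed=248.5 kt
Leg 3: track=128.4°, groundspeed=233.1 kt
Leg 4: track=312.2°, groundspeed=180.4 kt
Leg 5: track=250.3°, groundspeed=165.9 kt
Leg 6: track=83.3°, groundspeed=251.0 kt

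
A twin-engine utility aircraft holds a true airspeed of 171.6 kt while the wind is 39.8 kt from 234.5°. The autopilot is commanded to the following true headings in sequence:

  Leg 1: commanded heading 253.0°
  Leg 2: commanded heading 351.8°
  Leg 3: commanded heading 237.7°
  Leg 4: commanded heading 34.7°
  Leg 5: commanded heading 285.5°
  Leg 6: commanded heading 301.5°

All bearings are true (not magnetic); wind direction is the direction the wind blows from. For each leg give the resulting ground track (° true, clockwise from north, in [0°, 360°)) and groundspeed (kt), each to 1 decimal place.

Leg 1: heading 253.0°; drift +5.4° → track 258.4°, groundspeed 134.5 kt
Leg 2: heading 351.8°; drift +10.6° → track 2.4°, groundspeed 193.1 kt
Leg 3: heading 237.7°; drift +1.0° → track 238.7°, groundspeed 131.9 kt
Leg 4: heading 34.7°; drift +3.7° → track 38.4°, groundspeed 209.5 kt
Leg 5: heading 285.5°; drift +11.9° → track 297.4°, groundspeed 149.8 kt
Leg 6: heading 301.5°; drift +13.2° → track 314.7°, groundspeed 160.3 kt

Leg 1: track=258.4°, groundspeed=134.5 kt
Leg 2: track=2.4°, groundspeed=193.1 kt
Leg 3: track=238.7°, groundspeed=131.9 kt
Leg 4: track=38.4°, groundspeed=209.5 kt
Leg 5: track=297.4°, groundspeed=149.8 kt
Leg 6: track=314.7°, groundspeed=160.3 kt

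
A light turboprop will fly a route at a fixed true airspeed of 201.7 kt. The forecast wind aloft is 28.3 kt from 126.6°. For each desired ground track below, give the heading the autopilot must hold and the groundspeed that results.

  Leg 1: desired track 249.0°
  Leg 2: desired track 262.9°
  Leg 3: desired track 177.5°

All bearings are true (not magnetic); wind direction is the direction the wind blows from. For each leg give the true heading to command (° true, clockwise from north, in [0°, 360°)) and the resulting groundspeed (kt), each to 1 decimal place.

Leg 1: heading=242.2°, groundspeed=215.4 kt
Leg 2: heading=257.3°, groundspeed=221.2 kt
Leg 3: heading=171.2°, groundspeed=182.7 kt

Leg 1: desired track 249.0°; wind correction -6.8° → command heading 242.2°, groundspeed 215.4 kt
Leg 2: desired track 262.9°; wind correction -5.6° → command heading 257.3°, groundspeed 221.2 kt
Leg 3: desired track 177.5°; wind correction -6.3° → command heading 171.2°, groundspeed 182.7 kt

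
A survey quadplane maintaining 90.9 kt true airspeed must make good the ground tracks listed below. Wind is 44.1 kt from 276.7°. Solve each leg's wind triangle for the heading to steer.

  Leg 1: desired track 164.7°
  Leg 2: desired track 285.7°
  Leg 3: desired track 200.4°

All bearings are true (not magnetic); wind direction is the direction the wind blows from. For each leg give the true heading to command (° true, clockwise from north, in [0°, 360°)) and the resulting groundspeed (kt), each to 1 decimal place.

Leg 1: heading=191.4°, groundspeed=97.7 kt
Leg 2: heading=281.3°, groundspeed=47.1 kt
Leg 3: heading=228.5°, groundspeed=69.7 kt

Leg 1: desired track 164.7°; wind correction +26.7° → command heading 191.4°, groundspeed 97.7 kt
Leg 2: desired track 285.7°; wind correction -4.4° → command heading 281.3°, groundspeed 47.1 kt
Leg 3: desired track 200.4°; wind correction +28.1° → command heading 228.5°, groundspeed 69.7 kt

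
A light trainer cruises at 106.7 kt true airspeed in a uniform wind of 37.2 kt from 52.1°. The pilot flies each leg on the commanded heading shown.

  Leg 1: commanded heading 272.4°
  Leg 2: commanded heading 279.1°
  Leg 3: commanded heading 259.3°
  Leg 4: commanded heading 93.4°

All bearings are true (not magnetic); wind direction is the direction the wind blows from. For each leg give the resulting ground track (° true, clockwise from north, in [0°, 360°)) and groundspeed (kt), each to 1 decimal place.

Leg 1: heading 272.4°; drift -10.1° → track 262.3°, groundspeed 137.2 kt
Leg 2: heading 279.1°; drift -11.6° → track 267.5°, groundspeed 134.8 kt
Leg 3: heading 259.3°; drift -6.9° → track 252.4°, groundspeed 140.8 kt
Leg 4: heading 93.4°; drift +17.3° → track 110.7°, groundspeed 82.5 kt

Leg 1: track=262.3°, groundspeed=137.2 kt
Leg 2: track=267.5°, groundspeed=134.8 kt
Leg 3: track=252.4°, groundspeed=140.8 kt
Leg 4: track=110.7°, groundspeed=82.5 kt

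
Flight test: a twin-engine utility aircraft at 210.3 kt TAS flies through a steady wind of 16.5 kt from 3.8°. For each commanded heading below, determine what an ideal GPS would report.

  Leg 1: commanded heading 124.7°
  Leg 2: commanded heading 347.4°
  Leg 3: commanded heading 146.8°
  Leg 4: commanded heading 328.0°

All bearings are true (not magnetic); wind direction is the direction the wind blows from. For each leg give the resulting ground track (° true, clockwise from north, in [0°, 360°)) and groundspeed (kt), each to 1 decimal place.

Leg 1: heading 124.7°; drift +3.7° → track 128.4°, groundspeed 219.2 kt
Leg 2: heading 347.4°; drift -1.4° → track 346.0°, groundspeed 194.5 kt
Leg 3: heading 146.8°; drift +2.5° → track 149.3°, groundspeed 223.7 kt
Leg 4: heading 328.0°; drift -2.8° → track 325.2°, groundspeed 197.2 kt

Leg 1: track=128.4°, groundspeed=219.2 kt
Leg 2: track=346.0°, groundspeed=194.5 kt
Leg 3: track=149.3°, groundspeed=223.7 kt
Leg 4: track=325.2°, groundspeed=197.2 kt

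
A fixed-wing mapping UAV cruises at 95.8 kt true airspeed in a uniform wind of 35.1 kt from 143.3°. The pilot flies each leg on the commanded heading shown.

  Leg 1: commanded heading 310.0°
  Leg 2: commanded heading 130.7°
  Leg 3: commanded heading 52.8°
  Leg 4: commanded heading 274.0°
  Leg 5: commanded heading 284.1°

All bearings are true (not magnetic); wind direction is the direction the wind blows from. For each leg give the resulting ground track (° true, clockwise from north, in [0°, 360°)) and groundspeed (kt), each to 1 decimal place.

Leg 1: track=313.6°, groundspeed=130.2 kt
Leg 2: track=123.6°, groundspeed=62.0 kt
Leg 3: track=32.7°, groundspeed=102.3 kt
Leg 4: track=286.6°, groundspeed=121.6 kt
Leg 5: track=294.3°, groundspeed=125.0 kt

Leg 1: heading 310.0°; drift +3.6° → track 313.6°, groundspeed 130.2 kt
Leg 2: heading 130.7°; drift -7.1° → track 123.6°, groundspeed 62.0 kt
Leg 3: heading 52.8°; drift -20.1° → track 32.7°, groundspeed 102.3 kt
Leg 4: heading 274.0°; drift +12.6° → track 286.6°, groundspeed 121.6 kt
Leg 5: heading 284.1°; drift +10.2° → track 294.3°, groundspeed 125.0 kt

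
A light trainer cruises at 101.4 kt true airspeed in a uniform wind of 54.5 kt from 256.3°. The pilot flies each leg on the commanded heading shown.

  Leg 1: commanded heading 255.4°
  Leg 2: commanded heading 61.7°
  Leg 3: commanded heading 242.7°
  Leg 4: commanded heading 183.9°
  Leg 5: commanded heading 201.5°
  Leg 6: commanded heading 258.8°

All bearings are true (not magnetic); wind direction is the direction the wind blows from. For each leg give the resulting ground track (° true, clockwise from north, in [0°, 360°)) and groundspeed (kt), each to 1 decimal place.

Leg 1: track=254.4°, groundspeed=46.9 kt
Leg 2: track=66.8°, groundspeed=154.8 kt
Leg 3: track=227.9°, groundspeed=50.1 kt
Leg 4: track=152.4°, groundspeed=99.6 kt
Leg 5: track=169.0°, groundspeed=83.0 kt
Leg 6: track=261.7°, groundspeed=47.0 kt

Leg 1: heading 255.4°; drift -1.0° → track 254.4°, groundspeed 46.9 kt
Leg 2: heading 61.7°; drift +5.1° → track 66.8°, groundspeed 154.8 kt
Leg 3: heading 242.7°; drift -14.8° → track 227.9°, groundspeed 50.1 kt
Leg 4: heading 183.9°; drift -31.5° → track 152.4°, groundspeed 99.6 kt
Leg 5: heading 201.5°; drift -32.5° → track 169.0°, groundspeed 83.0 kt
Leg 6: heading 258.8°; drift +2.9° → track 261.7°, groundspeed 47.0 kt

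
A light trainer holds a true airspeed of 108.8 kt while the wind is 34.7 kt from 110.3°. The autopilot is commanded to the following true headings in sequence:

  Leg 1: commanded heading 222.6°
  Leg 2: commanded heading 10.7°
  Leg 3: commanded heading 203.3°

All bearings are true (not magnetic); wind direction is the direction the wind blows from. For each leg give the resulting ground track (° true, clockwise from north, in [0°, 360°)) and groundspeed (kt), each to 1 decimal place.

Leg 1: heading 222.6°; drift +14.7° → track 237.3°, groundspeed 126.1 kt
Leg 2: heading 10.7°; drift -16.6° → track 354.1°, groundspeed 119.6 kt
Leg 3: heading 203.3°; drift +17.4° → track 220.7°, groundspeed 115.9 kt

Leg 1: track=237.3°, groundspeed=126.1 kt
Leg 2: track=354.1°, groundspeed=119.6 kt
Leg 3: track=220.7°, groundspeed=115.9 kt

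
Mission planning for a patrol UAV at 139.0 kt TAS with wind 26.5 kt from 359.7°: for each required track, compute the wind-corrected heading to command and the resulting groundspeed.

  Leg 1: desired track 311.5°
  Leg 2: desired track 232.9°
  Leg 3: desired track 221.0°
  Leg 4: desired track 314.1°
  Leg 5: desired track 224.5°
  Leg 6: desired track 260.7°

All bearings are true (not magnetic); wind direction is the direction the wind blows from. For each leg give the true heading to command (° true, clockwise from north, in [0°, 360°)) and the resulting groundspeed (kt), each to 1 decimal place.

Leg 1: heading=319.7°, groundspeed=119.9 kt
Leg 2: heading=241.7°, groundspeed=153.2 kt
Leg 3: heading=228.2°, groundspeed=157.8 kt
Leg 4: heading=321.9°, groundspeed=119.2 kt
Leg 5: heading=232.2°, groundspeed=156.5 kt
Leg 6: heading=271.6°, groundspeed=140.7 kt

Leg 1: desired track 311.5°; wind correction +8.2° → command heading 319.7°, groundspeed 119.9 kt
Leg 2: desired track 232.9°; wind correction +8.8° → command heading 241.7°, groundspeed 153.2 kt
Leg 3: desired track 221.0°; wind correction +7.2° → command heading 228.2°, groundspeed 157.8 kt
Leg 4: desired track 314.1°; wind correction +7.8° → command heading 321.9°, groundspeed 119.2 kt
Leg 5: desired track 224.5°; wind correction +7.7° → command heading 232.2°, groundspeed 156.5 kt
Leg 6: desired track 260.7°; wind correction +10.9° → command heading 271.6°, groundspeed 140.7 kt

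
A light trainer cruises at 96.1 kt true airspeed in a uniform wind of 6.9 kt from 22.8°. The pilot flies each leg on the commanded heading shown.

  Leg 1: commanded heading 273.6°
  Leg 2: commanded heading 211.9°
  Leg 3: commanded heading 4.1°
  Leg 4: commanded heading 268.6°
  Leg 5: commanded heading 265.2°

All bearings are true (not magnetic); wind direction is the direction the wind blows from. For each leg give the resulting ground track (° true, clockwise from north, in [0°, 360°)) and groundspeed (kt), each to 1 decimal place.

Leg 1: heading 273.6°; drift -3.8° → track 269.8°, groundspeed 98.6 kt
Leg 2: heading 211.9°; drift -0.6° → track 211.3°, groundspeed 102.9 kt
Leg 3: heading 4.1°; drift -1.4° → track 2.7°, groundspeed 89.6 kt
Leg 4: heading 268.6°; drift -3.6° → track 265.0°, groundspeed 99.1 kt
Leg 5: heading 265.2°; drift -3.5° → track 261.7°, groundspeed 99.5 kt

Leg 1: track=269.8°, groundspeed=98.6 kt
Leg 2: track=211.3°, groundspeed=102.9 kt
Leg 3: track=2.7°, groundspeed=89.6 kt
Leg 4: track=265.0°, groundspeed=99.1 kt
Leg 5: track=261.7°, groundspeed=99.5 kt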